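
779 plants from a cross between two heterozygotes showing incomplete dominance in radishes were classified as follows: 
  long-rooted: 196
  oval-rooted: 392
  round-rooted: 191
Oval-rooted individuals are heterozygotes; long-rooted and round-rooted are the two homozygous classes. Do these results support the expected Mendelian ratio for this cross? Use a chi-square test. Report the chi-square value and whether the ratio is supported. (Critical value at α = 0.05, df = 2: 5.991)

With incomplete dominance, a heterozygote × heterozygote cross gives a 1:2:1 phenotypic ratio.
Total ratio parts = 4. Expected numbers out of 779:
  long-rooted: 779 × 1/4 = 194.75
  oval-rooted: 779 × 2/4 = 389.5
  round-rooted: 779 × 1/4 = 194.75
χ² = Σ (O − E)² / E
  long-rooted: (196 − 194.75)² / 194.75 = 0.0080
  oval-rooted: (392 − 389.5)² / 389.5 = 0.0160
  round-rooted: (191 − 194.75)² / 194.75 = 0.0722
χ² = 0.0080 + 0.0160 + 0.0722 = 0.0962 ≈ 0.096
Degrees of freedom = 3 − 1 = 2; critical value at α = 0.05 is 5.991.
Since 0.096 < 5.991, we fail to reject the null hypothesis — the data are consistent with the 1:2:1 ratio.

0.096; consistent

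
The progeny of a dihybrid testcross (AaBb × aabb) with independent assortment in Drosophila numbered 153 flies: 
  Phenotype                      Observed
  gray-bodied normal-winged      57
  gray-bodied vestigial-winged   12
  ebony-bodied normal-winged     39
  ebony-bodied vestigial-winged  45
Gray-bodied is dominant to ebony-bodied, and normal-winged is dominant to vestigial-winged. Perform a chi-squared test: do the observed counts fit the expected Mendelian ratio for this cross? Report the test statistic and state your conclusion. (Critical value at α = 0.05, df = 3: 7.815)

28.412; not consistent

A dihybrid testcross with independent assortment gives a 1:1:1:1 ratio.
Expected counts for N = 153 under a 1:1:1:1 ratio (total parts = 4):
  gray-bodied normal-winged: 153 × 1/4 = 38.25
  gray-bodied vestigial-winged: 153 × 1/4 = 38.25
  ebony-bodied normal-winged: 153 × 1/4 = 38.25
  ebony-bodied vestigial-winged: 153 × 1/4 = 38.25
χ² = Σ (O − E)² / E
  gray-bodied normal-winged: (57 − 38.25)² / 38.25 = 9.1912
  gray-bodied vestigial-winged: (12 − 38.25)² / 38.25 = 18.0147
  ebony-bodied normal-winged: (39 − 38.25)² / 38.25 = 0.0147
  ebony-bodied vestigial-winged: (45 − 38.25)² / 38.25 = 1.1912
χ² = 9.1912 + 18.0147 + 0.0147 + 1.1912 = 28.4118 ≈ 28.412
Degrees of freedom = 4 − 1 = 3; critical value at α = 0.05 is 7.815.
Since 28.412 > 7.815, we reject the null hypothesis — the data do not fit the 1:1:1:1 ratio.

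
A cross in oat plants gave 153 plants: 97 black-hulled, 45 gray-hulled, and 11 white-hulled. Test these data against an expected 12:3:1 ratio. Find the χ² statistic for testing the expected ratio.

12.237

Expected counts for N = 153 under a 12:3:1 ratio (total parts = 16):
  black-hulled: 153 × 12/16 = 114.75
  gray-hulled: 153 × 3/16 = 28.6875
  white-hulled: 153 × 1/16 = 9.5625
χ² = Σ (O − E)² / E
  black-hulled: (97 − 114.75)² / 114.75 = 2.7456
  gray-hulled: (45 − 28.6875)² / 28.6875 = 9.2757
  white-hulled: (11 − 9.5625)² / 9.5625 = 0.2161
χ² = 2.7456 + 9.2757 + 0.2161 = 12.2374 ≈ 12.237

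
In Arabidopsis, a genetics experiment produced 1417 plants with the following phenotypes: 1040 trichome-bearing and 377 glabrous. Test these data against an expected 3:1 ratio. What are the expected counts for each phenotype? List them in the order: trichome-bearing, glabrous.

Expected counts for N = 1417 under a 3:1 ratio (total parts = 4):
  trichome-bearing: 1417 × 3/4 = 1062.75
  glabrous: 1417 × 1/4 = 354.25

1062.75, 354.25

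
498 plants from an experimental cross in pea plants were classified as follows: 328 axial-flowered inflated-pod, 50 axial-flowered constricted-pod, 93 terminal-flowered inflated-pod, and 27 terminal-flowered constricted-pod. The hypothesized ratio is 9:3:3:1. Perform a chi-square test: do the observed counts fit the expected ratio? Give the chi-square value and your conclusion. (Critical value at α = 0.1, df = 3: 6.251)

Under the 9:3:3:1 hypothesis (Σ ratio = 16, N = 498):
  axial-flowered inflated-pod: 498 × 9/16 = 280.125
  axial-flowered constricted-pod: 498 × 3/16 = 93.375
  terminal-flowered inflated-pod: 498 × 3/16 = 93.375
  terminal-flowered constricted-pod: 498 × 1/16 = 31.125
χ² = Σ (O − E)² / E
  axial-flowered inflated-pod: (328 − 280.125)² / 280.125 = 8.1821
  axial-flowered constricted-pod: (50 − 93.375)² / 93.375 = 20.1488
  terminal-flowered inflated-pod: (93 − 93.375)² / 93.375 = 0.0015
  terminal-flowered constricted-pod: (27 − 31.125)² / 31.125 = 0.5467
χ² = 8.1821 + 20.1488 + 0.0015 + 0.5467 = 28.8791 ≈ 28.879
Degrees of freedom = 4 − 1 = 3; critical value at α = 0.1 is 6.251.
Since 28.879 > 6.251, we reject the null hypothesis — the data do not fit the 9:3:3:1 ratio.

28.879; not consistent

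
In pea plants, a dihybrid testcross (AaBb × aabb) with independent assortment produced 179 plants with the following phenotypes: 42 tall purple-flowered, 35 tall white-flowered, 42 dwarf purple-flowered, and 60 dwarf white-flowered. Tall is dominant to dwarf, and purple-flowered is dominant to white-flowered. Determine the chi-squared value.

7.659

A dihybrid testcross with independent assortment gives a 1:1:1:1 ratio.
Expected counts for N = 179 under a 1:1:1:1 ratio (total parts = 4):
  tall purple-flowered: 179 × 1/4 = 44.75
  tall white-flowered: 179 × 1/4 = 44.75
  dwarf purple-flowered: 179 × 1/4 = 44.75
  dwarf white-flowered: 179 × 1/4 = 44.75
χ² = Σ (O − E)² / E
  tall purple-flowered: (42 − 44.75)² / 44.75 = 0.1690
  tall white-flowered: (35 − 44.75)² / 44.75 = 2.1243
  dwarf purple-flowered: (42 − 44.75)² / 44.75 = 0.1690
  dwarf white-flowered: (60 − 44.75)² / 44.75 = 5.1969
χ² = 0.1690 + 2.1243 + 0.1690 + 5.1969 = 7.6592 ≈ 7.659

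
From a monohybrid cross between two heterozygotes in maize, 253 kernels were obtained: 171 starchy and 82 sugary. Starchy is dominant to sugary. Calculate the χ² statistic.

For a monohybrid cross between heterozygotes with complete dominance, the expected phenotypic ratio is 3:1.
Under the 3:1 hypothesis (Σ ratio = 4, N = 253):
  starchy: 253 × 3/4 = 189.75
  sugary: 253 × 1/4 = 63.25
χ² = Σ (O − E)² / E
  starchy: (171 − 189.75)² / 189.75 = 1.8528
  sugary: (82 − 63.25)² / 63.25 = 5.5583
χ² = 1.8528 + 5.5583 = 7.4111 ≈ 7.411

7.411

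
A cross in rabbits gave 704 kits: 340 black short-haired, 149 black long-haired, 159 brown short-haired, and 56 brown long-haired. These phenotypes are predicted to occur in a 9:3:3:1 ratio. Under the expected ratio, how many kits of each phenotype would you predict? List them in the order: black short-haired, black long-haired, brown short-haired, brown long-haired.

Total ratio parts = 16. Expected numbers out of 704:
  black short-haired: 704 × 9/16 = 396
  black long-haired: 704 × 3/16 = 132
  brown short-haired: 704 × 3/16 = 132
  brown long-haired: 704 × 1/16 = 44

396, 132, 132, 44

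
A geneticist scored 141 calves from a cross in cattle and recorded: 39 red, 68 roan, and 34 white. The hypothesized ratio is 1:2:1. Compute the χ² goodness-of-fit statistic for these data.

0.532

The 1:2:1 ratio has 4 parts, so with N = 141 the expected counts are:
  red: 141 × 1/4 = 35.25
  roan: 141 × 2/4 = 70.5
  white: 141 × 1/4 = 35.25
χ² = Σ (O − E)² / E
  red: (39 − 35.25)² / 35.25 = 0.3989
  roan: (68 − 70.5)² / 70.5 = 0.0887
  white: (34 − 35.25)² / 35.25 = 0.0443
χ² = 0.3989 + 0.0887 + 0.0443 = 0.5319 ≈ 0.532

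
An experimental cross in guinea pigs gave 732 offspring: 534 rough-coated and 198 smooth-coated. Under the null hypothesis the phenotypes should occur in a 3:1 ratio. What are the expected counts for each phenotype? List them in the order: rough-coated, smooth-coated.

Under the 3:1 hypothesis (Σ ratio = 4, N = 732):
  rough-coated: 732 × 3/4 = 549
  smooth-coated: 732 × 1/4 = 183

549, 183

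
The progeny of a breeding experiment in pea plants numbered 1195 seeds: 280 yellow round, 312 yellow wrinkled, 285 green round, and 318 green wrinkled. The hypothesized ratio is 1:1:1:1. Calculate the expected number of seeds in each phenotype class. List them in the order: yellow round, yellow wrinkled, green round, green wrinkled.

Total ratio parts = 4. Expected numbers out of 1195:
  yellow round: 1195 × 1/4 = 298.75
  yellow wrinkled: 1195 × 1/4 = 298.75
  green round: 1195 × 1/4 = 298.75
  green wrinkled: 1195 × 1/4 = 298.75

298.75, 298.75, 298.75, 298.75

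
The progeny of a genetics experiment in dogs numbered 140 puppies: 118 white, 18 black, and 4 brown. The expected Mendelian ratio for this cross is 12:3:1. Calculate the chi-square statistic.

Under the 12:3:1 hypothesis (Σ ratio = 16, N = 140):
  white: 140 × 12/16 = 105
  black: 140 × 3/16 = 26.25
  brown: 140 × 1/16 = 8.75
χ² = Σ (O − E)² / E
  white: (118 − 105)² / 105 = 1.6095
  black: (18 − 26.25)² / 26.25 = 2.5929
  brown: (4 − 8.75)² / 8.75 = 2.5786
χ² = 1.6095 + 2.5929 + 2.5786 = 6.781

6.781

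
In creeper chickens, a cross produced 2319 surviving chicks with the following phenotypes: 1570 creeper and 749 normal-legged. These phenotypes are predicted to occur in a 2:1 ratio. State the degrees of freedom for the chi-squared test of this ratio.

A goodness-of-fit test with 2 phenotype classes has df = 2 − 1 = 1.

1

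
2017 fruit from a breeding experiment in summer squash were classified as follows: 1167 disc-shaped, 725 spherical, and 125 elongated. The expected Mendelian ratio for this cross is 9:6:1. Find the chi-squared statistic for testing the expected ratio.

The 9:6:1 ratio has 16 parts, so with N = 2017 the expected counts are:
  disc-shaped: 2017 × 9/16 = 1134.5625
  spherical: 2017 × 6/16 = 756.375
  elongated: 2017 × 1/16 = 126.0625
χ² = Σ (O − E)² / E
  disc-shaped: (1167 − 1134.5625)² / 1134.5625 = 0.9274
  spherical: (725 − 756.375)² / 756.375 = 1.3015
  elongated: (125 − 126.0625)² / 126.0625 = 0.0090
χ² = 0.9274 + 1.3015 + 0.0090 = 2.2379 ≈ 2.238

2.238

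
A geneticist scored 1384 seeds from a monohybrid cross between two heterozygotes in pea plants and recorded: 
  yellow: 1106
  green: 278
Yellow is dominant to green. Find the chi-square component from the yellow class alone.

For a monohybrid cross between heterozygotes with complete dominance, the expected phenotypic ratio is 3:1.
Expected counts for N = 1384 under a 3:1 ratio (total parts = 4):
  yellow: 1384 × 3/4 = 1038
  green: 1384 × 1/4 = 346
Contribution of yellow: (1106 − 1038)² / 1038 = 4.4547

4.455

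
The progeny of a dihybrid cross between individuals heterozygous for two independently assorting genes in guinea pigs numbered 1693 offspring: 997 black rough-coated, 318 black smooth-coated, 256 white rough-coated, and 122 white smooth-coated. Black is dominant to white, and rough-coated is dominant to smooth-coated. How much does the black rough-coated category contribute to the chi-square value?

A dihybrid F₂ with independent assortment and complete dominance at both loci gives a 9:3:3:1 phenotypic ratio.
The 9:3:3:1 ratio has 16 parts, so with N = 1693 the expected counts are:
  black rough-coated: 1693 × 9/16 = 952.3125
  black smooth-coated: 1693 × 3/16 = 317.4375
  white rough-coated: 1693 × 3/16 = 317.4375
  white smooth-coated: 1693 × 1/16 = 105.8125
Contribution of black rough-coated: (997 − 952.3125)² / 952.3125 = 2.0970

2.097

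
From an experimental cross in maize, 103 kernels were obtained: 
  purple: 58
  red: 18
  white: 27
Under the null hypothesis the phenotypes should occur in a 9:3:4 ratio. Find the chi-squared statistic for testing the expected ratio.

0.150

Expected counts for N = 103 under a 9:3:4 ratio (total parts = 16):
  purple: 103 × 9/16 = 57.9375
  red: 103 × 3/16 = 19.3125
  white: 103 × 4/16 = 25.75
χ² = Σ (O − E)² / E
  purple: (58 − 57.9375)² / 57.9375 = 0.0001
  red: (18 − 19.3125)² / 19.3125 = 0.0892
  white: (27 − 25.75)² / 25.75 = 0.0607
χ² = 0.0001 + 0.0892 + 0.0607 = 0.150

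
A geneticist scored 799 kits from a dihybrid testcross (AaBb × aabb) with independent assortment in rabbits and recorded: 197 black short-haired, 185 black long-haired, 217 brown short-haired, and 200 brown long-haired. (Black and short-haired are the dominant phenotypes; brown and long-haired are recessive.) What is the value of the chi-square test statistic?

A dihybrid testcross with independent assortment gives a 1:1:1:1 ratio.
The 1:1:1:1 ratio has 4 parts, so with N = 799 the expected counts are:
  black short-haired: 799 × 1/4 = 199.75
  black long-haired: 799 × 1/4 = 199.75
  brown short-haired: 799 × 1/4 = 199.75
  brown long-haired: 799 × 1/4 = 199.75
χ² = Σ (O − E)² / E
  black short-haired: (197 − 199.75)² / 199.75 = 0.0379
  black long-haired: (185 − 199.75)² / 199.75 = 1.0892
  brown short-haired: (217 − 199.75)² / 199.75 = 1.4897
  brown long-haired: (200 − 199.75)² / 199.75 = 0.0003
χ² = 0.0379 + 1.0892 + 1.4897 + 0.0003 = 2.6171 ≈ 2.617

2.617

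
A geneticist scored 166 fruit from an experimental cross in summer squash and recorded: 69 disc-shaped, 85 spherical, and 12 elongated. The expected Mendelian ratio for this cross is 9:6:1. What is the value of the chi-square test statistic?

14.932

The 9:6:1 ratio has 16 parts, so with N = 166 the expected counts are:
  disc-shaped: 166 × 9/16 = 93.375
  spherical: 166 × 6/16 = 62.25
  elongated: 166 × 1/16 = 10.375
χ² = Σ (O − E)² / E
  disc-shaped: (69 − 93.375)² / 93.375 = 6.3630
  spherical: (85 − 62.25)² / 62.25 = 8.3143
  elongated: (12 − 10.375)² / 10.375 = 0.2545
χ² = 6.3630 + 8.3143 + 0.2545 = 14.9318 ≈ 14.932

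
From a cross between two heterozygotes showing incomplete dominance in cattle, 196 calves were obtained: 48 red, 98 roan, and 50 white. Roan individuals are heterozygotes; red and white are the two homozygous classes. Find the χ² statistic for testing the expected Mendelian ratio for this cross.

With incomplete dominance, a heterozygote × heterozygote cross gives a 1:2:1 phenotypic ratio.
The 1:2:1 ratio has 4 parts, so with N = 196 the expected counts are:
  red: 196 × 1/4 = 49
  roan: 196 × 2/4 = 98
  white: 196 × 1/4 = 49
χ² = Σ (O − E)² / E
  red: (48 − 49)² / 49 = 0.0204
  roan: (98 − 98)² / 98 = 0.0000
  white: (50 − 49)² / 49 = 0.0204
χ² = 0.0204 + 0.0000 + 0.0204 = 0.0408 ≈ 0.041

0.041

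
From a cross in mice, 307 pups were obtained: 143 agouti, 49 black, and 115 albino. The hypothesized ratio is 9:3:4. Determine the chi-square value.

Total ratio parts = 16. Expected numbers out of 307:
  agouti: 307 × 9/16 = 172.6875
  black: 307 × 3/16 = 57.5625
  albino: 307 × 4/16 = 76.75
χ² = Σ (O − E)² / E
  agouti: (143 − 172.6875)² / 172.6875 = 5.1037
  black: (49 − 57.5625)² / 57.5625 = 1.2737
  albino: (115 − 76.75)² / 76.75 = 19.0627
χ² = 5.1037 + 1.2737 + 19.0627 = 25.4401 ≈ 25.440

25.440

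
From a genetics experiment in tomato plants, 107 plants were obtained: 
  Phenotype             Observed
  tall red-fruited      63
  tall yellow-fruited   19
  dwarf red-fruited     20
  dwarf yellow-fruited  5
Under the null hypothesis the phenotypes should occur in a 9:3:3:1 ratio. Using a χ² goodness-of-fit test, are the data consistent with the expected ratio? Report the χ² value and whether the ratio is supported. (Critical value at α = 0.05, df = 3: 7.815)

Under the 9:3:3:1 hypothesis (Σ ratio = 16, N = 107):
  tall red-fruited: 107 × 9/16 = 60.1875
  tall yellow-fruited: 107 × 3/16 = 20.0625
  dwarf red-fruited: 107 × 3/16 = 20.0625
  dwarf yellow-fruited: 107 × 1/16 = 6.6875
χ² = Σ (O − E)² / E
  tall red-fruited: (63 − 60.1875)² / 60.1875 = 0.1314
  tall yellow-fruited: (19 − 20.0625)² / 20.0625 = 0.0563
  dwarf red-fruited: (20 − 20.0625)² / 20.0625 = 0.0002
  dwarf yellow-fruited: (5 − 6.6875)² / 6.6875 = 0.4258
χ² = 0.1314 + 0.0563 + 0.0002 + 0.4258 = 0.6137 ≈ 0.614
Degrees of freedom = 4 − 1 = 3; critical value at α = 0.05 is 7.815.
Since 0.614 < 7.815, we fail to reject the null hypothesis — the data are consistent with the 9:3:3:1 ratio.

0.614; consistent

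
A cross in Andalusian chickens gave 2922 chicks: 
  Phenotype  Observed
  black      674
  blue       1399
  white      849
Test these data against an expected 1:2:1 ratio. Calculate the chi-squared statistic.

26.224

Total ratio parts = 4. Expected numbers out of 2922:
  black: 2922 × 1/4 = 730.5
  blue: 2922 × 2/4 = 1461
  white: 2922 × 1/4 = 730.5
χ² = Σ (O − E)² / E
  black: (674 − 730.5)² / 730.5 = 4.3700
  blue: (1399 − 1461)² / 1461 = 2.6311
  white: (849 − 730.5)² / 730.5 = 19.2228
χ² = 4.3700 + 2.6311 + 19.2228 = 26.2239 ≈ 26.224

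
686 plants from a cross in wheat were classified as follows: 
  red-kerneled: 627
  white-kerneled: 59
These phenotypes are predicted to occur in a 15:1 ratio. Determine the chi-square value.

6.469

Total ratio parts = 16. Expected numbers out of 686:
  red-kerneled: 686 × 15/16 = 643.125
  white-kerneled: 686 × 1/16 = 42.875
χ² = Σ (O − E)² / E
  red-kerneled: (627 − 643.125)² / 643.125 = 0.4043
  white-kerneled: (59 − 42.875)² / 42.875 = 6.0645
χ² = 0.4043 + 6.0645 = 6.4688 ≈ 6.469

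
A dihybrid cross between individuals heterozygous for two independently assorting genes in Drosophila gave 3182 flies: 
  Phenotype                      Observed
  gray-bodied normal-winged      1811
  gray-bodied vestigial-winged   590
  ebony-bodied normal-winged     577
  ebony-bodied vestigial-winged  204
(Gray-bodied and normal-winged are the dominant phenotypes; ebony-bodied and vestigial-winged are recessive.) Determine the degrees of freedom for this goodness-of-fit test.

A dihybrid F₂ with independent assortment and complete dominance at both loci gives a 9:3:3:1 phenotypic ratio.
A goodness-of-fit test with 4 phenotype classes has df = 4 − 1 = 3.

3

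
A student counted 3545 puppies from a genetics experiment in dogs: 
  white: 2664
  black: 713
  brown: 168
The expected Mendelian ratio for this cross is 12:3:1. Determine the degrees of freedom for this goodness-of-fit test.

2

A goodness-of-fit test with 3 phenotype classes has df = 3 − 1 = 2.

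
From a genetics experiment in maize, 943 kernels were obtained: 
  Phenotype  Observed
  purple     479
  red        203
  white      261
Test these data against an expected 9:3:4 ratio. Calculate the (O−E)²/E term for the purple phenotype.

Expected counts for N = 943 under a 9:3:4 ratio (total parts = 16):
  purple: 943 × 9/16 = 530.4375
  red: 943 × 3/16 = 176.8125
  white: 943 × 4/16 = 235.75
Contribution of purple: (479 − 530.4375)² / 530.4375 = 4.9880

4.988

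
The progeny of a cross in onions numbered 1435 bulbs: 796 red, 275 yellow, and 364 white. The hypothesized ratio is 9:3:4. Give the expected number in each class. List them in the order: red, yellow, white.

The 9:3:4 ratio has 16 parts, so with N = 1435 the expected counts are:
  red: 1435 × 9/16 = 807.1875
  yellow: 1435 × 3/16 = 269.0625
  white: 1435 × 4/16 = 358.75

807.1875, 269.0625, 358.75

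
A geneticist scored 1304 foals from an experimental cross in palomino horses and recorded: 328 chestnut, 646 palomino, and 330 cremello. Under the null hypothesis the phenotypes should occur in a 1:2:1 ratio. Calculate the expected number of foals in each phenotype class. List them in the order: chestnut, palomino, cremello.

326, 652, 326

Under the 1:2:1 hypothesis (Σ ratio = 4, N = 1304):
  chestnut: 1304 × 1/4 = 326
  palomino: 1304 × 2/4 = 652
  cremello: 1304 × 1/4 = 326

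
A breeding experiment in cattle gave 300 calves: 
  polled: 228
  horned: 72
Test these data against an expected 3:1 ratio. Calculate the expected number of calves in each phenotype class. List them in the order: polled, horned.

225, 75

Total ratio parts = 4. Expected numbers out of 300:
  polled: 300 × 3/4 = 225
  horned: 300 × 1/4 = 75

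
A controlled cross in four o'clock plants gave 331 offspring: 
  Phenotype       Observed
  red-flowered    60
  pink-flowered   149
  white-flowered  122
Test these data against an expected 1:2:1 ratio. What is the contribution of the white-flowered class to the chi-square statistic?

Under the 1:2:1 hypothesis (Σ ratio = 4, N = 331):
  red-flowered: 331 × 1/4 = 82.75
  pink-flowered: 331 × 2/4 = 165.5
  white-flowered: 331 × 1/4 = 82.75
Contribution of white-flowered: (122 − 82.75)² / 82.75 = 18.6171

18.617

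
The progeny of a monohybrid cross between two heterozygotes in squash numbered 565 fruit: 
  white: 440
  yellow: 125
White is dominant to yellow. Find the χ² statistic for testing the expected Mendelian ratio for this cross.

For a monohybrid cross between heterozygotes with complete dominance, the expected phenotypic ratio is 3:1.
Under the 3:1 hypothesis (Σ ratio = 4, N = 565):
  white: 565 × 3/4 = 423.75
  yellow: 565 × 1/4 = 141.25
χ² = Σ (O − E)² / E
  white: (440 − 423.75)² / 423.75 = 0.6232
  yellow: (125 − 141.25)² / 141.25 = 1.8695
χ² = 0.6232 + 1.8695 = 2.4927 ≈ 2.493

2.493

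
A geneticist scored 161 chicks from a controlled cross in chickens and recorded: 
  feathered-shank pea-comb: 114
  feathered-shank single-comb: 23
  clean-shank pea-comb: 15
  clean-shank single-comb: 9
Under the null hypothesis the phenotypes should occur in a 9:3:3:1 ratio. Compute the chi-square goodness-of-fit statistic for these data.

Total ratio parts = 16. Expected numbers out of 161:
  feathered-shank pea-comb: 161 × 9/16 = 90.5625
  feathered-shank single-comb: 161 × 3/16 = 30.1875
  clean-shank pea-comb: 161 × 3/16 = 30.1875
  clean-shank single-comb: 161 × 1/16 = 10.0625
χ² = Σ (O − E)² / E
  feathered-shank pea-comb: (114 − 90.5625)² / 90.5625 = 6.0656
  feathered-shank single-comb: (23 − 30.1875)² / 30.1875 = 1.7113
  clean-shank pea-comb: (15 − 30.1875)² / 30.1875 = 7.6409
  clean-shank single-comb: (9 − 10.0625)² / 10.0625 = 0.1122
χ² = 6.0656 + 1.7113 + 7.6409 + 0.1122 = 15.530

15.530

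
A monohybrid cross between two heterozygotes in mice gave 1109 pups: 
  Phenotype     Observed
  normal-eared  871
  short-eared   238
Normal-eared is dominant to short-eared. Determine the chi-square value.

7.409

For a monohybrid cross between heterozygotes with complete dominance, the expected phenotypic ratio is 3:1.
Expected counts for N = 1109 under a 3:1 ratio (total parts = 4):
  normal-eared: 1109 × 3/4 = 831.75
  short-eared: 1109 × 1/4 = 277.25
χ² = Σ (O − E)² / E
  normal-eared: (871 − 831.75)² / 831.75 = 1.8522
  short-eared: (238 − 277.25)² / 277.25 = 5.5566
χ² = 1.8522 + 5.5566 = 7.4088 ≈ 7.409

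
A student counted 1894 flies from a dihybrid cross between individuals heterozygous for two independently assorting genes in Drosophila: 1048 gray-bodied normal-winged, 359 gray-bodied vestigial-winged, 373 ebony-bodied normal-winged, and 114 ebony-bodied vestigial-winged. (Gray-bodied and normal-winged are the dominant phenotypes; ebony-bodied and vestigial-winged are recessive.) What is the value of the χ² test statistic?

A dihybrid F₂ with independent assortment and complete dominance at both loci gives a 9:3:3:1 phenotypic ratio.
Total ratio parts = 16. Expected numbers out of 1894:
  gray-bodied normal-winged: 1894 × 9/16 = 1065.375
  gray-bodied vestigial-winged: 1894 × 3/16 = 355.125
  ebony-bodied normal-winged: 1894 × 3/16 = 355.125
  ebony-bodied vestigial-winged: 1894 × 1/16 = 118.375
χ² = Σ (O − E)² / E
  gray-bodied normal-winged: (1048 − 1065.375)² / 1065.375 = 0.2834
  gray-bodied vestigial-winged: (359 − 355.125)² / 355.125 = 0.0423
  ebony-bodied normal-winged: (373 − 355.125)² / 355.125 = 0.8997
  ebony-bodied vestigial-winged: (114 − 118.375)² / 118.375 = 0.1617
χ² = 0.2834 + 0.0423 + 0.8997 + 0.1617 = 1.3871 ≈ 1.387

1.387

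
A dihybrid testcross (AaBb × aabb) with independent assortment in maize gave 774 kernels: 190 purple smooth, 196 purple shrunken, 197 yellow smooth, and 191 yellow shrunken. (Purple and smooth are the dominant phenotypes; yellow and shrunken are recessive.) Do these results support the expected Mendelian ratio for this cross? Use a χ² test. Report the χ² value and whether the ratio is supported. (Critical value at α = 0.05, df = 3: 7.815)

0.191; consistent

A dihybrid testcross with independent assortment gives a 1:1:1:1 ratio.
Under the 1:1:1:1 hypothesis (Σ ratio = 4, N = 774):
  purple smooth: 774 × 1/4 = 193.5
  purple shrunken: 774 × 1/4 = 193.5
  yellow smooth: 774 × 1/4 = 193.5
  yellow shrunken: 774 × 1/4 = 193.5
χ² = Σ (O − E)² / E
  purple smooth: (190 − 193.5)² / 193.5 = 0.0633
  purple shrunken: (196 − 193.5)² / 193.5 = 0.0323
  yellow smooth: (197 − 193.5)² / 193.5 = 0.0633
  yellow shrunken: (191 − 193.5)² / 193.5 = 0.0323
χ² = 0.0633 + 0.0323 + 0.0633 + 0.0323 = 0.1912 ≈ 0.191
Degrees of freedom = 4 − 1 = 3; critical value at α = 0.05 is 7.815.
Since 0.191 < 7.815, we fail to reject the null hypothesis — the data are consistent with the 1:1:1:1 ratio.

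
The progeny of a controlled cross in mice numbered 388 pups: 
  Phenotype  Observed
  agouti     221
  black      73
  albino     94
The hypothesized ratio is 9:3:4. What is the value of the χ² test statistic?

Total ratio parts = 16. Expected numbers out of 388:
  agouti: 388 × 9/16 = 218.25
  black: 388 × 3/16 = 72.75
  albino: 388 × 4/16 = 97
χ² = Σ (O − E)² / E
  agouti: (221 − 218.25)² / 218.25 = 0.0347
  black: (73 − 72.75)² / 72.75 = 0.0009
  albino: (94 − 97)² / 97 = 0.0928
χ² = 0.0347 + 0.0009 + 0.0928 = 0.1284 ≈ 0.128

0.128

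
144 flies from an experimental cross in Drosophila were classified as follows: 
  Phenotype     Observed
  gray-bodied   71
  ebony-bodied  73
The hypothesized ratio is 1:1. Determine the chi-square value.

Total ratio parts = 2. Expected numbers out of 144:
  gray-bodied: 144 × 1/2 = 72
  ebony-bodied: 144 × 1/2 = 72
χ² = Σ (O − E)² / E
  gray-bodied: (71 − 72)² / 72 = 0.0139
  ebony-bodied: (73 − 72)² / 72 = 0.0139
χ² = 0.0139 + 0.0139 = 0.0278 ≈ 0.028

0.028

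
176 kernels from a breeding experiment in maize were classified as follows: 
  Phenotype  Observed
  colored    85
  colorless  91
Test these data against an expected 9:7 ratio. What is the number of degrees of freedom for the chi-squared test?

A goodness-of-fit test with 2 phenotype classes has df = 2 − 1 = 1.

1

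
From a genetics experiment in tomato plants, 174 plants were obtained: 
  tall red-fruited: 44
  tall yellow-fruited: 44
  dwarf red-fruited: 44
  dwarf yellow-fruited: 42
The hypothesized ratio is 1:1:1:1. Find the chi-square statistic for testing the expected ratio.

0.069

Under the 1:1:1:1 hypothesis (Σ ratio = 4, N = 174):
  tall red-fruited: 174 × 1/4 = 43.5
  tall yellow-fruited: 174 × 1/4 = 43.5
  dwarf red-fruited: 174 × 1/4 = 43.5
  dwarf yellow-fruited: 174 × 1/4 = 43.5
χ² = Σ (O − E)² / E
  tall red-fruited: (44 − 43.5)² / 43.5 = 0.0057
  tall yellow-fruited: (44 − 43.5)² / 43.5 = 0.0057
  dwarf red-fruited: (44 − 43.5)² / 43.5 = 0.0057
  dwarf yellow-fruited: (42 − 43.5)² / 43.5 = 0.0517
χ² = 0.0057 + 0.0057 + 0.0057 + 0.0517 = 0.0688 ≈ 0.069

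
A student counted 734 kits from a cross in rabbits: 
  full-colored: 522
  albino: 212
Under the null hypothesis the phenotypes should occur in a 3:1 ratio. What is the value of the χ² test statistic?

Under the 3:1 hypothesis (Σ ratio = 4, N = 734):
  full-colored: 734 × 3/4 = 550.5
  albino: 734 × 1/4 = 183.5
χ² = Σ (O − E)² / E
  full-colored: (522 − 550.5)² / 550.5 = 1.4755
  albino: (212 − 183.5)² / 183.5 = 4.4264
χ² = 1.4755 + 4.4264 = 5.9019 ≈ 5.902

5.902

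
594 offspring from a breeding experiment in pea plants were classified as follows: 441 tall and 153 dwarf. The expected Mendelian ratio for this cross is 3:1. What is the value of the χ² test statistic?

Expected counts for N = 594 under a 3:1 ratio (total parts = 4):
  tall: 594 × 3/4 = 445.5
  dwarf: 594 × 1/4 = 148.5
χ² = Σ (O − E)² / E
  tall: (441 − 445.5)² / 445.5 = 0.0455
  dwarf: (153 − 148.5)² / 148.5 = 0.1364
χ² = 0.0455 + 0.1364 = 0.1819 ≈ 0.182

0.182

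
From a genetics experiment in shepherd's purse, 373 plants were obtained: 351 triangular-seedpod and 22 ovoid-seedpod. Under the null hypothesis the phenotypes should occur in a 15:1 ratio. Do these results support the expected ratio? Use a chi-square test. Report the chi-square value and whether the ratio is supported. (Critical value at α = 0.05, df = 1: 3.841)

0.079; consistent

Under the 15:1 hypothesis (Σ ratio = 16, N = 373):
  triangular-seedpod: 373 × 15/16 = 349.6875
  ovoid-seedpod: 373 × 1/16 = 23.3125
χ² = Σ (O − E)² / E
  triangular-seedpod: (351 − 349.6875)² / 349.6875 = 0.0049
  ovoid-seedpod: (22 − 23.3125)² / 23.3125 = 0.0739
χ² = 0.0049 + 0.0739 = 0.0788 ≈ 0.079
Degrees of freedom = 2 − 1 = 1; critical value at α = 0.05 is 3.841.
Since 0.079 < 3.841, we fail to reject the null hypothesis — the data are consistent with the 15:1 ratio.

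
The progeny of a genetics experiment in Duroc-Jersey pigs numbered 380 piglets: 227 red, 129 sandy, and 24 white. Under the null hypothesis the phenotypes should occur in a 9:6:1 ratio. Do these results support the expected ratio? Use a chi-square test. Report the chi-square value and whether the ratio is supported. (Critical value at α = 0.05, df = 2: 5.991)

2.103; consistent

Total ratio parts = 16. Expected numbers out of 380:
  red: 380 × 9/16 = 213.75
  sandy: 380 × 6/16 = 142.5
  white: 380 × 1/16 = 23.75
χ² = Σ (O − E)² / E
  red: (227 − 213.75)² / 213.75 = 0.8213
  sandy: (129 − 142.5)² / 142.5 = 1.2789
  white: (24 − 23.75)² / 23.75 = 0.0026
χ² = 0.8213 + 1.2789 + 0.0026 = 2.1028 ≈ 2.103
Degrees of freedom = 3 − 1 = 2; critical value at α = 0.05 is 5.991.
Since 2.103 < 5.991, we fail to reject the null hypothesis — the data are consistent with the 9:6:1 ratio.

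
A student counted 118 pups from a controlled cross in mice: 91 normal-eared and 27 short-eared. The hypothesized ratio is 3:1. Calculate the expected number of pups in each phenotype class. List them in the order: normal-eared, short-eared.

88.5, 29.5

Total ratio parts = 4. Expected numbers out of 118:
  normal-eared: 118 × 3/4 = 88.5
  short-eared: 118 × 1/4 = 29.5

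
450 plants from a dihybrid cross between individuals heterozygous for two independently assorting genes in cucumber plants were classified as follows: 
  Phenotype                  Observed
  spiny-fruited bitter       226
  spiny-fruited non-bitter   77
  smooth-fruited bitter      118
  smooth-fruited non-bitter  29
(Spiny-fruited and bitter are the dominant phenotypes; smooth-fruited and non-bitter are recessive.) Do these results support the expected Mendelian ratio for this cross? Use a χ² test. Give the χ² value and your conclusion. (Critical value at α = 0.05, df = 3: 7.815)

16.979; not consistent

A dihybrid F₂ with independent assortment and complete dominance at both loci gives a 9:3:3:1 phenotypic ratio.
Under the 9:3:3:1 hypothesis (Σ ratio = 16, N = 450):
  spiny-fruited bitter: 450 × 9/16 = 253.125
  spiny-fruited non-bitter: 450 × 3/16 = 84.375
  smooth-fruited bitter: 450 × 3/16 = 84.375
  smooth-fruited non-bitter: 450 × 1/16 = 28.125
χ² = Σ (O − E)² / E
  spiny-fruited bitter: (226 − 253.125)² / 253.125 = 2.9067
  spiny-fruited non-bitter: (77 − 84.375)² / 84.375 = 0.6446
  smooth-fruited bitter: (118 − 84.375)² / 84.375 = 13.4002
  smooth-fruited non-bitter: (29 − 28.125)² / 28.125 = 0.0272
χ² = 2.9067 + 0.6446 + 13.4002 + 0.0272 = 16.9787 ≈ 16.979
Degrees of freedom = 4 − 1 = 3; critical value at α = 0.05 is 7.815.
Since 16.979 > 7.815, we reject the null hypothesis — the data do not fit the 9:3:3:1 ratio.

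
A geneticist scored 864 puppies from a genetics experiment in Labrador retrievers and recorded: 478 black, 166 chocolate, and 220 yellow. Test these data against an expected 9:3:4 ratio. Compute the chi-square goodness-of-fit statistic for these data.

Expected counts for N = 864 under a 9:3:4 ratio (total parts = 16):
  black: 864 × 9/16 = 486
  chocolate: 864 × 3/16 = 162
  yellow: 864 × 4/16 = 216
χ² = Σ (O − E)² / E
  black: (478 − 486)² / 486 = 0.1317
  chocolate: (166 − 162)² / 162 = 0.0988
  yellow: (220 − 216)² / 216 = 0.0741
χ² = 0.1317 + 0.0988 + 0.0741 = 0.3046 ≈ 0.305

0.305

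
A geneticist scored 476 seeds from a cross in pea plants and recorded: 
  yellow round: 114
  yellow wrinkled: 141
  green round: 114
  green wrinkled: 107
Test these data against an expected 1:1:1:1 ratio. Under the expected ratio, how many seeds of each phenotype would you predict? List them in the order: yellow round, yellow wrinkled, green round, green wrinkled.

Total ratio parts = 4. Expected numbers out of 476:
  yellow round: 476 × 1/4 = 119
  yellow wrinkled: 476 × 1/4 = 119
  green round: 476 × 1/4 = 119
  green wrinkled: 476 × 1/4 = 119

119, 119, 119, 119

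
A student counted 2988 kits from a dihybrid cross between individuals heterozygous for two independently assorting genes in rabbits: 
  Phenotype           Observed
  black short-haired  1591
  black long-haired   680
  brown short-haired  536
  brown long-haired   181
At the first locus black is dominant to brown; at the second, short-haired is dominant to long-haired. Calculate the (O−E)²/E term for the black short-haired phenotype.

4.793

A dihybrid F₂ with independent assortment and complete dominance at both loci gives a 9:3:3:1 phenotypic ratio.
Under the 9:3:3:1 hypothesis (Σ ratio = 16, N = 2988):
  black short-haired: 2988 × 9/16 = 1680.75
  black long-haired: 2988 × 3/16 = 560.25
  brown short-haired: 2988 × 3/16 = 560.25
  brown long-haired: 2988 × 1/16 = 186.75
Contribution of black short-haired: (1591 − 1680.75)² / 1680.75 = 4.7925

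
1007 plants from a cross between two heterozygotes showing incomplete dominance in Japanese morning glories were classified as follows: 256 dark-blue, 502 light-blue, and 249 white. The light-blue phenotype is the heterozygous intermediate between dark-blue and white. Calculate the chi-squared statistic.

With incomplete dominance, a heterozygote × heterozygote cross gives a 1:2:1 phenotypic ratio.
Total ratio parts = 4. Expected numbers out of 1007:
  dark-blue: 1007 × 1/4 = 251.75
  light-blue: 1007 × 2/4 = 503.5
  white: 1007 × 1/4 = 251.75
χ² = Σ (O − E)² / E
  dark-blue: (256 − 251.75)² / 251.75 = 0.0717
  light-blue: (502 − 503.5)² / 503.5 = 0.0045
  white: (249 − 251.75)² / 251.75 = 0.0300
χ² = 0.0717 + 0.0045 + 0.0300 = 0.1062 ≈ 0.106

0.106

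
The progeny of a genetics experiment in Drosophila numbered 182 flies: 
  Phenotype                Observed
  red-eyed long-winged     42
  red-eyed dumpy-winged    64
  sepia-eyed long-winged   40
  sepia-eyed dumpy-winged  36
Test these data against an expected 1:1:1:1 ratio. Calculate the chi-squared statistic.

10.440

The 1:1:1:1 ratio has 4 parts, so with N = 182 the expected counts are:
  red-eyed long-winged: 182 × 1/4 = 45.5
  red-eyed dumpy-winged: 182 × 1/4 = 45.5
  sepia-eyed long-winged: 182 × 1/4 = 45.5
  sepia-eyed dumpy-winged: 182 × 1/4 = 45.5
χ² = Σ (O − E)² / E
  red-eyed long-winged: (42 − 45.5)² / 45.5 = 0.2692
  red-eyed dumpy-winged: (64 − 45.5)² / 45.5 = 7.5220
  sepia-eyed long-winged: (40 − 45.5)² / 45.5 = 0.6648
  sepia-eyed dumpy-winged: (36 − 45.5)² / 45.5 = 1.9835
χ² = 0.2692 + 7.5220 + 0.6648 + 1.9835 = 10.4395 ≈ 10.440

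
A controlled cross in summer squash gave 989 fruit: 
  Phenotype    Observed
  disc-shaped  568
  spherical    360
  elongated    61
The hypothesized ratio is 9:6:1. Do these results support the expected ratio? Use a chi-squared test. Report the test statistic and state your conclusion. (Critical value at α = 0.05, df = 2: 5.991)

The 9:6:1 ratio has 16 parts, so with N = 989 the expected counts are:
  disc-shaped: 989 × 9/16 = 556.3125
  spherical: 989 × 6/16 = 370.875
  elongated: 989 × 1/16 = 61.8125
χ² = Σ (O − E)² / E
  disc-shaped: (568 − 556.3125)² / 556.3125 = 0.2455
  spherical: (360 − 370.875)² / 370.875 = 0.3189
  elongated: (61 − 61.8125)² / 61.8125 = 0.0107
χ² = 0.2455 + 0.3189 + 0.0107 = 0.5751 ≈ 0.575
Degrees of freedom = 3 − 1 = 2; critical value at α = 0.05 is 5.991.
Since 0.575 < 5.991, we fail to reject the null hypothesis — the data are consistent with the 9:6:1 ratio.

0.575; consistent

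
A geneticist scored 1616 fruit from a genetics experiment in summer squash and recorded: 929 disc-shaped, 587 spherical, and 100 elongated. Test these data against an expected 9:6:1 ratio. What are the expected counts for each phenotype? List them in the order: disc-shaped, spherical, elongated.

909, 606, 101

Total ratio parts = 16. Expected numbers out of 1616:
  disc-shaped: 1616 × 9/16 = 909
  spherical: 1616 × 6/16 = 606
  elongated: 1616 × 1/16 = 101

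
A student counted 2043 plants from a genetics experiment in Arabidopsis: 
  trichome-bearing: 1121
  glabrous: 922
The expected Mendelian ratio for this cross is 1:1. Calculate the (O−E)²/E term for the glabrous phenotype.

9.692

Expected counts for N = 2043 under a 1:1 ratio (total parts = 2):
  trichome-bearing: 2043 × 1/2 = 1021.5
  glabrous: 2043 × 1/2 = 1021.5
Contribution of glabrous: (922 − 1021.5)² / 1021.5 = 9.6919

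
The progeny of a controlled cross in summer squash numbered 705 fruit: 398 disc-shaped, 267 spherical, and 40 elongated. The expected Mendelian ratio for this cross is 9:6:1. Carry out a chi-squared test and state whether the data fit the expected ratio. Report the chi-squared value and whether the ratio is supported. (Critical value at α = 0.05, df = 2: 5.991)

Under the 9:6:1 hypothesis (Σ ratio = 16, N = 705):
  disc-shaped: 705 × 9/16 = 396.5625
  spherical: 705 × 6/16 = 264.375
  elongated: 705 × 1/16 = 44.0625
χ² = Σ (O − E)² / E
  disc-shaped: (398 − 396.5625)² / 396.5625 = 0.0052
  spherical: (267 − 264.375)² / 264.375 = 0.0261
  elongated: (40 − 44.0625)² / 44.0625 = 0.3746
χ² = 0.0052 + 0.0261 + 0.3746 = 0.4059 ≈ 0.406
Degrees of freedom = 3 − 1 = 2; critical value at α = 0.05 is 5.991.
Since 0.406 < 5.991, we fail to reject the null hypothesis — the data are consistent with the 9:6:1 ratio.

0.406; consistent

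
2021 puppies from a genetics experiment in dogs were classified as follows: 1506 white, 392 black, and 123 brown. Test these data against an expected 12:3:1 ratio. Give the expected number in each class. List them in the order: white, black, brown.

1515.75, 378.9375, 126.3125

Expected counts for N = 2021 under a 12:3:1 ratio (total parts = 16):
  white: 2021 × 12/16 = 1515.75
  black: 2021 × 3/16 = 378.9375
  brown: 2021 × 1/16 = 126.3125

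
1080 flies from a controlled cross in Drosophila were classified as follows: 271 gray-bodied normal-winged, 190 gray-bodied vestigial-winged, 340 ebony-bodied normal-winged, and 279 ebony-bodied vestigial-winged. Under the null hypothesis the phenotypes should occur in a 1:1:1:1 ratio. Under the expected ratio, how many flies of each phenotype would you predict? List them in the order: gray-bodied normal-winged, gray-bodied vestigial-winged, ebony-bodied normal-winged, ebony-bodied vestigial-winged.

270, 270, 270, 270

Total ratio parts = 4. Expected numbers out of 1080:
  gray-bodied normal-winged: 1080 × 1/4 = 270
  gray-bodied vestigial-winged: 1080 × 1/4 = 270
  ebony-bodied normal-winged: 1080 × 1/4 = 270
  ebony-bodied vestigial-winged: 1080 × 1/4 = 270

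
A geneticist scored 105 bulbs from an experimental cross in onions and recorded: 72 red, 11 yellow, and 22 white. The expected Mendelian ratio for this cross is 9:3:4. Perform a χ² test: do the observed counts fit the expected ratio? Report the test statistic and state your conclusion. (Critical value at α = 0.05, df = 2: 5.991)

The 9:3:4 ratio has 16 parts, so with N = 105 the expected counts are:
  red: 105 × 9/16 = 59.0625
  yellow: 105 × 3/16 = 19.6875
  white: 105 × 4/16 = 26.25
χ² = Σ (O − E)² / E
  red: (72 − 59.0625)² / 59.0625 = 2.8339
  yellow: (11 − 19.6875)² / 19.6875 = 3.8335
  white: (22 − 26.25)² / 26.25 = 0.6881
χ² = 2.8339 + 3.8335 + 0.6881 = 7.3555 ≈ 7.356
Degrees of freedom = 3 − 1 = 2; critical value at α = 0.05 is 5.991.
Since 7.356 > 5.991, we reject the null hypothesis — the data do not fit the 9:3:4 ratio.

7.356; not consistent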